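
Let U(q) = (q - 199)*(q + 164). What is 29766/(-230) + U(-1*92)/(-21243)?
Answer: -1078179/8395 ≈ -128.43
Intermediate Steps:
U(q) = (-199 + q)*(164 + q)
29766/(-230) + U(-1*92)/(-21243) = 29766/(-230) + (-32636 + (-1*92)² - (-35)*92)/(-21243) = 29766*(-1/230) + (-32636 + (-92)² - 35*(-92))*(-1/21243) = -14883/115 + (-32636 + 8464 + 3220)*(-1/21243) = -14883/115 - 20952*(-1/21243) = -14883/115 + 72/73 = -1078179/8395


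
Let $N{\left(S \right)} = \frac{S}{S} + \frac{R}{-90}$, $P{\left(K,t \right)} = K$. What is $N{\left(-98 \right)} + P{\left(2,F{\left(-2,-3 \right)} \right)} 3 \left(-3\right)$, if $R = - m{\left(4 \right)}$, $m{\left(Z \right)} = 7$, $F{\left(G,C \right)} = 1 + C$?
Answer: $- \frac{1523}{90} \approx -16.922$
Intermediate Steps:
$R = -7$ ($R = \left(-1\right) 7 = -7$)
$N{\left(S \right)} = \frac{97}{90}$ ($N{\left(S \right)} = \frac{S}{S} - \frac{7}{-90} = 1 - - \frac{7}{90} = 1 + \frac{7}{90} = \frac{97}{90}$)
$N{\left(-98 \right)} + P{\left(2,F{\left(-2,-3 \right)} \right)} 3 \left(-3\right) = \frac{97}{90} + 2 \cdot 3 \left(-3\right) = \frac{97}{90} + 6 \left(-3\right) = \frac{97}{90} - 18 = - \frac{1523}{90}$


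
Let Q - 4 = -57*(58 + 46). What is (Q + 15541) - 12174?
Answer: -2557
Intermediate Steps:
Q = -5924 (Q = 4 - 57*(58 + 46) = 4 - 57*104 = 4 - 5928 = -5924)
(Q + 15541) - 12174 = (-5924 + 15541) - 12174 = 9617 - 12174 = -2557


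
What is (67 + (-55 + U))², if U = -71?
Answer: 3481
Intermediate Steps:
(67 + (-55 + U))² = (67 + (-55 - 71))² = (67 - 126)² = (-59)² = 3481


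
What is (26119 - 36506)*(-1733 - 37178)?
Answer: 404168557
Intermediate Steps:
(26119 - 36506)*(-1733 - 37178) = -10387*(-38911) = 404168557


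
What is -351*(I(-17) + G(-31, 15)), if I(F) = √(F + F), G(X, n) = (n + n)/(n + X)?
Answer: 5265/8 - 351*I*√34 ≈ 658.13 - 2046.7*I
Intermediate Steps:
G(X, n) = 2*n/(X + n) (G(X, n) = (2*n)/(X + n) = 2*n/(X + n))
I(F) = √2*√F (I(F) = √(2*F) = √2*√F)
-351*(I(-17) + G(-31, 15)) = -351*(√2*√(-17) + 2*15/(-31 + 15)) = -351*(√2*(I*√17) + 2*15/(-16)) = -351*(I*√34 + 2*15*(-1/16)) = -351*(I*√34 - 15/8) = -351*(-15/8 + I*√34) = 5265/8 - 351*I*√34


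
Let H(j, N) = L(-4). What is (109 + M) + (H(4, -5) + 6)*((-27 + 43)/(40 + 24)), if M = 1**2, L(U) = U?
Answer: 221/2 ≈ 110.50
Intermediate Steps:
H(j, N) = -4
M = 1
(109 + M) + (H(4, -5) + 6)*((-27 + 43)/(40 + 24)) = (109 + 1) + (-4 + 6)*((-27 + 43)/(40 + 24)) = 110 + 2*(16/64) = 110 + 2*(16*(1/64)) = 110 + 2*(1/4) = 110 + 1/2 = 221/2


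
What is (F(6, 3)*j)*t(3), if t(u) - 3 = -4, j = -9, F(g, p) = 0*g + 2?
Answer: 18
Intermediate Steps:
F(g, p) = 2 (F(g, p) = 0 + 2 = 2)
t(u) = -1 (t(u) = 3 - 4 = -1)
(F(6, 3)*j)*t(3) = (2*(-9))*(-1) = -18*(-1) = 18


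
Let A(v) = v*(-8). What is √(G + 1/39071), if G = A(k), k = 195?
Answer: I*√2381407104889/39071 ≈ 39.497*I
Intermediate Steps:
A(v) = -8*v
G = -1560 (G = -8*195 = -1560)
√(G + 1/39071) = √(-1560 + 1/39071) = √(-60950759/39071) = I*√2381407104889/39071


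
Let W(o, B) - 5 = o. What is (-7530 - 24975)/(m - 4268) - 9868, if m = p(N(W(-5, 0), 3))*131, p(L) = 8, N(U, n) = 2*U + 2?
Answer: -6348491/644 ≈ -9857.9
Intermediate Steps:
W(o, B) = 5 + o
N(U, n) = 2 + 2*U
m = 1048 (m = 8*131 = 1048)
(-7530 - 24975)/(m - 4268) - 9868 = (-7530 - 24975)/(1048 - 4268) - 9868 = -32505/(-3220) - 9868 = -32505*(-1/3220) - 9868 = 6501/644 - 9868 = -6348491/644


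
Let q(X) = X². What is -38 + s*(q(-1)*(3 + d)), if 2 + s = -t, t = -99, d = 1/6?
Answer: 1615/6 ≈ 269.17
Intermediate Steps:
d = ⅙ ≈ 0.16667
s = 97 (s = -2 - 1*(-99) = -2 + 99 = 97)
-38 + s*(q(-1)*(3 + d)) = -38 + 97*((-1)²*(3 + ⅙)) = -38 + 97*(1*(19/6)) = -38 + 97*(19/6) = -38 + 1843/6 = 1615/6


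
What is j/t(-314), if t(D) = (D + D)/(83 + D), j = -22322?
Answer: -2578191/314 ≈ -8210.8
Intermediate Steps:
t(D) = 2*D/(83 + D) (t(D) = (2*D)/(83 + D) = 2*D/(83 + D))
j/t(-314) = -22322/(2*(-314)/(83 - 314)) = -22322/(2*(-314)/(-231)) = -22322/(2*(-314)*(-1/231)) = -22322/628/231 = -22322*231/628 = -2578191/314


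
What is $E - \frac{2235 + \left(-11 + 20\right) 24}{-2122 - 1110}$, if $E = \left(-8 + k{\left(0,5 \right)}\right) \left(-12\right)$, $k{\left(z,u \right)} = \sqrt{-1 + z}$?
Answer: $\frac{312723}{3232} - 12 i \approx 96.758 - 12.0 i$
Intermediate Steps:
$E = 96 - 12 i$ ($E = \left(-8 + \sqrt{-1 + 0}\right) \left(-12\right) = \left(-8 + \sqrt{-1}\right) \left(-12\right) = \left(-8 + i\right) \left(-12\right) = 96 - 12 i \approx 96.0 - 12.0 i$)
$E - \frac{2235 + \left(-11 + 20\right) 24}{-2122 - 1110} = \left(96 - 12 i\right) - \frac{2235 + \left(-11 + 20\right) 24}{-2122 - 1110} = \left(96 - 12 i\right) - \frac{2235 + 9 \cdot 24}{-3232} = \left(96 - 12 i\right) - \left(2235 + 216\right) \left(- \frac{1}{3232}\right) = \left(96 - 12 i\right) - 2451 \left(- \frac{1}{3232}\right) = \left(96 - 12 i\right) - - \frac{2451}{3232} = \left(96 - 12 i\right) + \frac{2451}{3232} = \frac{312723}{3232} - 12 i$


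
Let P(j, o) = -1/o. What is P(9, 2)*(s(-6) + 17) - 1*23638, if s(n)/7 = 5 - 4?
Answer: -23650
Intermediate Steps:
s(n) = 7 (s(n) = 7*(5 - 4) = 7*1 = 7)
P(9, 2)*(s(-6) + 17) - 1*23638 = (-1/2)*(7 + 17) - 1*23638 = -1*½*24 - 23638 = -½*24 - 23638 = -12 - 23638 = -23650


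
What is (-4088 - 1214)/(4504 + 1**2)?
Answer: -5302/4505 ≈ -1.1769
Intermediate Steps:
(-4088 - 1214)/(4504 + 1**2) = -5302/(4504 + 1) = -5302/4505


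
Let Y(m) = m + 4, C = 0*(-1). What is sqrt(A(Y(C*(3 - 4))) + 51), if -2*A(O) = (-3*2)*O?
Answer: 3*sqrt(7) ≈ 7.9373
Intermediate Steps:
C = 0
Y(m) = 4 + m
A(O) = 3*O (A(O) = -(-3*2)*O/2 = -(-3)*O = 3*O)
sqrt(A(Y(C*(3 - 4))) + 51) = sqrt(3*(4 + 0*(3 - 4)) + 51) = sqrt(3*(4 + 0*(-1)) + 51) = sqrt(3*(4 + 0) + 51) = sqrt(3*4 + 51) = sqrt(12 + 51) = sqrt(63) = 3*sqrt(7)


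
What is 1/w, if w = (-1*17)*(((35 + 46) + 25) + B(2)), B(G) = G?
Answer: -1/1836 ≈ -0.00054466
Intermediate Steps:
w = -1836 (w = (-1*17)*(((35 + 46) + 25) + 2) = -17*((81 + 25) + 2) = -17*(106 + 2) = -17*108 = -1836)
1/w = 1/(-1836) = -1/1836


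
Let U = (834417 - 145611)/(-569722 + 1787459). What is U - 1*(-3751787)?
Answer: 4568690534825/1217737 ≈ 3.7518e+6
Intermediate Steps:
U = 688806/1217737 ≈ 0.56564
U - 1*(-3751787) = 688806/1217737 - 1*(-3751787) = 688806/1217737 + 3751787 = 4568690534825/1217737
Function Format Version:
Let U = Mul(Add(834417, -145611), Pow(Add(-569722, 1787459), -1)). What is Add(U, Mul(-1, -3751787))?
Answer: Rational(4568690534825, 1217737) ≈ 3.7518e+6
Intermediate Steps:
U = Rational(688806, 1217737) (U = Mul(688806, Pow(1217737, -1)) = Mul(688806, Rational(1, 1217737)) = Rational(688806, 1217737) ≈ 0.56564)
Add(U, Mul(-1, -3751787)) = Add(Rational(688806, 1217737), Mul(-1, -3751787)) = Add(Rational(688806, 1217737), 3751787) = Rational(4568690534825, 1217737)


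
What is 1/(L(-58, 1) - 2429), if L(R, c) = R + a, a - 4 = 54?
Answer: -1/2429 ≈ -0.00041169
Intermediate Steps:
a = 58 (a = 4 + 54 = 58)
L(R, c) = 58 + R (L(R, c) = R + 58 = 58 + R)
1/(L(-58, 1) - 2429) = 1/((58 - 58) - 2429) = 1/(0 - 2429) = 1/(-2429) = -1/2429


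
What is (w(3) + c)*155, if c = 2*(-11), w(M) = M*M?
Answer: -2015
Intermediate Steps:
w(M) = M²
c = -22
(w(3) + c)*155 = (3² - 22)*155 = (9 - 22)*155 = -13*155 = -2015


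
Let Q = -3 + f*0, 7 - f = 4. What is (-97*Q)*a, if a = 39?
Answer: 11349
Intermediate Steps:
f = 3 (f = 7 - 1*4 = 7 - 4 = 3)
Q = -3 (Q = -3 + 3*0 = -3 + 0 = -3)
(-97*Q)*a = -97*(-3)*39 = 291*39 = 11349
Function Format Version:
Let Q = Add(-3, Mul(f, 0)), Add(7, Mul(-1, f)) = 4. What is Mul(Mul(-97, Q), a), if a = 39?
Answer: 11349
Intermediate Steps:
f = 3 (f = Add(7, Mul(-1, 4)) = Add(7, -4) = 3)
Q = -3 (Q = Add(-3, Mul(3, 0)) = Add(-3, 0) = -3)
Mul(Mul(-97, Q), a) = Mul(Mul(-97, -3), 39) = Mul(291, 39) = 11349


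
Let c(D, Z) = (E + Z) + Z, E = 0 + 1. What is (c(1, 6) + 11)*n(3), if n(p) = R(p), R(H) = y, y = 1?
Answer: 24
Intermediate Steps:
E = 1
R(H) = 1
n(p) = 1
c(D, Z) = 1 + 2*Z (c(D, Z) = (1 + Z) + Z = 1 + 2*Z)
(c(1, 6) + 11)*n(3) = ((1 + 2*6) + 11)*1 = ((1 + 12) + 11)*1 = (13 + 11)*1 = 24*1 = 24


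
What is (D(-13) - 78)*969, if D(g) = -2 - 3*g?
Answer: -39729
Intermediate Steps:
(D(-13) - 78)*969 = ((-2 - 3*(-13)) - 78)*969 = ((-2 + 39) - 78)*969 = (37 - 78)*969 = -41*969 = -39729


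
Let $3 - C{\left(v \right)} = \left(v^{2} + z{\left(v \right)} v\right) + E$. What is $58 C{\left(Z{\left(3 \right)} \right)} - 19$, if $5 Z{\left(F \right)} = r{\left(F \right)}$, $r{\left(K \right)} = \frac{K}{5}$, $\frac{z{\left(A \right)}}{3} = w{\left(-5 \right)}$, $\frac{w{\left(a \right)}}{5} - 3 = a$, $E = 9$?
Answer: $- \frac{99397}{625} \approx -159.04$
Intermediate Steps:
$w{\left(a \right)} = 15 + 5 a$
$z{\left(A \right)} = -30$ ($z{\left(A \right)} = 3 \left(15 + 5 \left(-5\right)\right) = 3 \left(15 - 25\right) = 3 \left(-10\right) = -30$)
$r{\left(K \right)} = \frac{K}{5}$ ($r{\left(K \right)} = K \frac{1}{5} = \frac{K}{5}$)
$Z{\left(F \right)} = \frac{F}{25}$ ($Z{\left(F \right)} = \frac{\frac{1}{5} F}{5} = \frac{F}{25}$)
$C{\left(v \right)} = -6 - v^{2} + 30 v$ ($C{\left(v \right)} = 3 - \left(\left(v^{2} - 30 v\right) + 9\right) = 3 - \left(9 + v^{2} - 30 v\right) = -6 - v^{2} + 30 v$)
$58 C{\left(Z{\left(3 \right)} \right)} - 19 = 58 \left(-6 - \left(\frac{1}{25} \cdot 3\right)^{2} + 30 \cdot \frac{1}{25} \cdot 3\right) - 19 = 58 \left(-6 - \left(\frac{3}{25}\right)^{2} + 30 \cdot \frac{3}{25}\right) - 19 = 58 \left(-6 - \frac{9}{625} + \frac{18}{5}\right) - 19 = 58 \left(- \frac{1509}{625}\right) - 19 = - \frac{87522}{625} - 19 = - \frac{99397}{625}$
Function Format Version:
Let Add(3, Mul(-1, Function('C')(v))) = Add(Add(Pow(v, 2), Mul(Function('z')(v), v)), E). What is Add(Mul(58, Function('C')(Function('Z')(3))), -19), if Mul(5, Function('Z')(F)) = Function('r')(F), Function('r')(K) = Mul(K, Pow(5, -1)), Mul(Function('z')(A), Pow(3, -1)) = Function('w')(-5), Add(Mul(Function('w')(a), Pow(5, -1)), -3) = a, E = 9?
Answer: Rational(-99397, 625) ≈ -159.04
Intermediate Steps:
Function('w')(a) = Add(15, Mul(5, a))
Function('z')(A) = -30 (Function('z')(A) = Mul(3, Add(15, Mul(5, -5))) = Mul(3, Add(15, -25)) = Mul(3, -10) = -30)
Function('r')(K) = Mul(Rational(1, 5), K) (Function('r')(K) = Mul(K, Rational(1, 5)) = Mul(Rational(1, 5), K))
Function('Z')(F) = Mul(Rational(1, 25), F) (Function('Z')(F) = Mul(Rational(1, 5), Mul(Rational(1, 5), F)) = Mul(Rational(1, 25), F))
Function('C')(v) = Add(-6, Mul(-1, Pow(v, 2)), Mul(30, v)) (Function('C')(v) = Add(3, Mul(-1, Add(Add(Pow(v, 2), Mul(-30, v)), 9))) = Add(3, Mul(-1, Add(9, Pow(v, 2), Mul(-30, v)))) = Add(3, Add(-9, Mul(-1, Pow(v, 2)), Mul(30, v))) = Add(-6, Mul(-1, Pow(v, 2)), Mul(30, v)))
Add(Mul(58, Function('C')(Function('Z')(3))), -19) = Add(Mul(58, Add(-6, Mul(-1, Pow(Mul(Rational(1, 25), 3), 2)), Mul(30, Mul(Rational(1, 25), 3)))), -19) = Add(Mul(58, Add(-6, Mul(-1, Pow(Rational(3, 25), 2)), Mul(30, Rational(3, 25)))), -19) = Add(Mul(58, Add(-6, Mul(-1, Rational(9, 625)), Rational(18, 5))), -19) = Add(Mul(58, Add(-6, Rational(-9, 625), Rational(18, 5))), -19) = Add(Mul(58, Rational(-1509, 625)), -19) = Add(Rational(-87522, 625), -19) = Rational(-99397, 625)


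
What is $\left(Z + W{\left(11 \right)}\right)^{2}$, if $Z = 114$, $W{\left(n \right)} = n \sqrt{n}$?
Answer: $14327 + 2508 \sqrt{11} \approx 22645.0$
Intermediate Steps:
$W{\left(n \right)} = n^{\frac{3}{2}}$
$\left(Z + W{\left(11 \right)}\right)^{2} = \left(114 + 11^{\frac{3}{2}}\right)^{2} = \left(114 + 11 \sqrt{11}\right)^{2}$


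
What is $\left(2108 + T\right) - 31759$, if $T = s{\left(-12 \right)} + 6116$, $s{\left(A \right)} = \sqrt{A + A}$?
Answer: $-23535 + 2 i \sqrt{6} \approx -23535.0 + 4.899 i$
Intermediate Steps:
$s{\left(A \right)} = \sqrt{2} \sqrt{A}$ ($s{\left(A \right)} = \sqrt{2 A} = \sqrt{2} \sqrt{A}$)
$T = 6116 + 2 i \sqrt{6}$ ($T = \sqrt{2} \sqrt{-12} + 6116 = \sqrt{2} \cdot 2 i \sqrt{3} + 6116 = 2 i \sqrt{6} + 6116 = 6116 + 2 i \sqrt{6} \approx 6116.0 + 4.899 i$)
$\left(2108 + T\right) - 31759 = \left(2108 + \left(6116 + 2 i \sqrt{6}\right)\right) - 31759 = \left(8224 + 2 i \sqrt{6}\right) - 31759 = -23535 + 2 i \sqrt{6}$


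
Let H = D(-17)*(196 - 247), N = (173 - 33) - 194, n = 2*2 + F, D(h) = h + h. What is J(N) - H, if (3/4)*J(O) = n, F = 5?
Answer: -1722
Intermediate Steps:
D(h) = 2*h
n = 9 (n = 2*2 + 5 = 4 + 5 = 9)
N = -54 (N = 140 - 194 = -54)
H = 1734 (H = (2*(-17))*(196 - 247) = -34*(-51) = 1734)
J(O) = 12 (J(O) = (4/3)*9 = 12)
J(N) - H = 12 - 1*1734 = 12 - 1734 = -1722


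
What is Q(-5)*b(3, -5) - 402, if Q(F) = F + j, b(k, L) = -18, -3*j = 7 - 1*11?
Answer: -336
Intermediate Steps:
j = 4/3 (j = -(7 - 1*11)/3 = -(7 - 11)/3 = -1/3*(-4) = 4/3 ≈ 1.3333)
Q(F) = 4/3 + F (Q(F) = F + 4/3 = 4/3 + F)
Q(-5)*b(3, -5) - 402 = (4/3 - 5)*(-18) - 402 = -11/3*(-18) - 402 = 66 - 402 = -336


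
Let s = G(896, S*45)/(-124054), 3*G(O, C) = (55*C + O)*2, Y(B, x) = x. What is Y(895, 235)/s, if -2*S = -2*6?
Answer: -43729035/15746 ≈ -2777.2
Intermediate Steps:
S = 6 (S = -(-1)*6 = -½*(-12) = 6)
G(O, C) = 2*O/3 + 110*C/3 (G(O, C) = ((55*C + O)*2)/3 = ((O + 55*C)*2)/3 = (2*O + 110*C)/3 = 2*O/3 + 110*C/3)
s = -15746/186081 (s = ((⅔)*896 + 110*(6*45)/3)/(-124054) = (1792/3 + (110/3)*270)*(-1/124054) = (1792/3 + 9900)*(-1/124054) = (31492/3)*(-1/124054) = -15746/186081 ≈ -0.084619)
Y(895, 235)/s = 235/(-15746/186081) = 235*(-186081/15746) = -43729035/15746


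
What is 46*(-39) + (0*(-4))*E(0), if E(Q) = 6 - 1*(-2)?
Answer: -1794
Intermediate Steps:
E(Q) = 8 (E(Q) = 6 + 2 = 8)
46*(-39) + (0*(-4))*E(0) = 46*(-39) + (0*(-4))*8 = -1794 + 0*8 = -1794 + 0 = -1794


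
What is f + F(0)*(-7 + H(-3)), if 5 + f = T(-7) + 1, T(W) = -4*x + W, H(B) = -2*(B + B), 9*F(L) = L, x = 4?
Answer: -27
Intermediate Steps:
F(L) = L/9
H(B) = -4*B
T(W) = -16 + W (T(W) = -4*4 + W = -16 + W)
f = -27 (f = -5 + ((-16 - 7) + 1) = -5 + (-23 + 1) = -5 - 22 = -27)
f + F(0)*(-7 + H(-3)) = -27 + ((⅑)*0)*(-7 - 4*(-3)) = -27 + 0*(-7 + 12) = -27 + 0*5 = -27 + 0 = -27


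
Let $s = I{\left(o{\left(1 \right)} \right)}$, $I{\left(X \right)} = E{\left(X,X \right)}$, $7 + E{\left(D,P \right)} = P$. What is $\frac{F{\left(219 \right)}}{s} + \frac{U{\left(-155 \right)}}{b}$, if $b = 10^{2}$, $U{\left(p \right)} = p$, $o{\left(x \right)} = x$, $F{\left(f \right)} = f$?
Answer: $- \frac{761}{20} \approx -38.05$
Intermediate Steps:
$E{\left(D,P \right)} = -7 + P$
$I{\left(X \right)} = -7 + X$
$s = -6$ ($s = -7 + 1 = -6$)
$b = 100$
$\frac{F{\left(219 \right)}}{s} + \frac{U{\left(-155 \right)}}{b} = \frac{219}{-6} - \frac{155}{100} = 219 \left(- \frac{1}{6}\right) - \frac{31}{20} = - \frac{73}{2} - \frac{31}{20} = - \frac{761}{20}$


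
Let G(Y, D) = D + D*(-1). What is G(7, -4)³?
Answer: 0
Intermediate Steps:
G(Y, D) = 0 (G(Y, D) = D - D = 0)
G(7, -4)³ = 0³ = 0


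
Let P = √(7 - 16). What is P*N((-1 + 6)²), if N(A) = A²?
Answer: 1875*I ≈ 1875.0*I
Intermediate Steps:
P = 3*I (P = √(-9) = 3*I ≈ 3.0*I)
P*N((-1 + 6)²) = (3*I)*((-1 + 6)²)² = (3*I)*(5²)² = (3*I)*25² = (3*I)*625 = 1875*I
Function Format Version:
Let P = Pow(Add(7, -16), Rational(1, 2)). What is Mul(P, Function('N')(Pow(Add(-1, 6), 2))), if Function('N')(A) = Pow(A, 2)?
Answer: Mul(1875, I) ≈ Mul(1875.0, I)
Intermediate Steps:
P = Mul(3, I) (P = Pow(-9, Rational(1, 2)) = Mul(3, I) ≈ Mul(3.0000, I))
Mul(P, Function('N')(Pow(Add(-1, 6), 2))) = Mul(Mul(3, I), Pow(Pow(Add(-1, 6), 2), 2)) = Mul(Mul(3, I), Pow(Pow(5, 2), 2)) = Mul(Mul(3, I), Pow(25, 2)) = Mul(Mul(3, I), 625) = Mul(1875, I)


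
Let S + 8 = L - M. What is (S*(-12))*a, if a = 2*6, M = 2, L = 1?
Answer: 1296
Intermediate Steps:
a = 12
S = -9 (S = -8 + (1 - 1*2) = -8 + (1 - 2) = -8 - 1 = -9)
(S*(-12))*a = -9*(-12)*12 = 108*12 = 1296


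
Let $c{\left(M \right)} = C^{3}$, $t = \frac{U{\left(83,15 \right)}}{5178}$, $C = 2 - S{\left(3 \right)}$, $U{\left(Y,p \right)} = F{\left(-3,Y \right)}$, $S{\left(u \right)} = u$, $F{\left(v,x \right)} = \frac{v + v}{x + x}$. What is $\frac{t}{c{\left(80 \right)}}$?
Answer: $\frac{1}{143258} \approx 6.9804 \cdot 10^{-6}$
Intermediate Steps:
$F{\left(v,x \right)} = \frac{v}{x}$ ($F{\left(v,x \right)} = \frac{2 v}{2 x} = 2 v \frac{1}{2 x} = \frac{v}{x}$)
$U{\left(Y,p \right)} = - \frac{3}{Y}$
$C = -1$ ($C = 2 - 3 = -1$)
$t = - \frac{1}{143258}$ ($t = \frac{\left(-3\right) \frac{1}{83}}{5178} = \left(-3\right) \frac{1}{83} \cdot \frac{1}{5178} = \left(- \frac{3}{83}\right) \frac{1}{5178} = - \frac{1}{143258} \approx -6.9804 \cdot 10^{-6}$)
$c{\left(M \right)} = -1$ ($c{\left(M \right)} = \left(-1\right)^{3} = -1$)
$\frac{t}{c{\left(80 \right)}} = - \frac{1}{143258 \left(-1\right)} = \left(- \frac{1}{143258}\right) \left(-1\right) = \frac{1}{143258}$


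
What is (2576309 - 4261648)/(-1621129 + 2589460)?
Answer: -1685339/968331 ≈ -1.7405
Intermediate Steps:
(2576309 - 4261648)/(-1621129 + 2589460) = -1685339/968331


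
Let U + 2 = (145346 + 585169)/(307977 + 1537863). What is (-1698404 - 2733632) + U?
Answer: -545388819427/123056 ≈ -4.4320e+6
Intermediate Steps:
U = -197411/123056 (U = -2 + (145346 + 585169)/(307977 + 1537863) = -2 + 730515/1845840 = -2 + 730515*(1/1845840) = -2 + 48701/123056 = -197411/123056 ≈ -1.6042)
(-1698404 - 2733632) + U = (-1698404 - 2733632) - 197411/123056 = -4432036 - 197411/123056 = -545388819427/123056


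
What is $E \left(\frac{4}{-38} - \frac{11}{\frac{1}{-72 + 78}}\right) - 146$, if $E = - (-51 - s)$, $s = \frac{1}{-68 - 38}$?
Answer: $- \frac{3541362}{1007} \approx -3516.7$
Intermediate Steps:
$s = - \frac{1}{106}$ ($s = \frac{1}{-106} = - \frac{1}{106} \approx -0.009434$)
$E = \frac{5405}{106}$ ($E = - (-51 - - \frac{1}{106}) = - (-51 + \frac{1}{106}) = \left(-1\right) \left(- \frac{5405}{106}\right) = \frac{5405}{106} \approx 50.991$)
$E \left(\frac{4}{-38} - \frac{11}{\frac{1}{-72 + 78}}\right) - 146 = \frac{5405 \left(\frac{4}{-38} - \frac{11}{\frac{1}{-72 + 78}}\right)}{106} - 146 = \frac{5405 \left(4 \left(- \frac{1}{38}\right) - \frac{11}{\frac{1}{6}}\right)}{106} - 146 = \frac{5405 \left(- \frac{2}{19} - 11 \frac{1}{\frac{1}{6}}\right)}{106} - 146 = \frac{5405 \left(- \frac{2}{19} - 66\right)}{106} - 146 = \frac{5405}{106} \left(- \frac{1256}{19}\right) - 146 = - \frac{3394340}{1007} - 146 = - \frac{3541362}{1007}$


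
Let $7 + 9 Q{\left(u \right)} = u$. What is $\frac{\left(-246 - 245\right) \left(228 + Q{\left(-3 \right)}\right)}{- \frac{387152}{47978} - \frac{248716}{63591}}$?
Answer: $\frac{254914053226063}{27414209310} \approx 9298.6$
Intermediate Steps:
$Q{\left(u \right)} = - \frac{7}{9} + \frac{u}{9}$
$\frac{\left(-246 - 245\right) \left(228 + Q{\left(-3 \right)}\right)}{- \frac{387152}{47978} - \frac{248716}{63591}} = \frac{\left(-246 - 245\right) \left(228 + \left(- \frac{7}{9} + \frac{1}{9} \left(-3\right)\right)\right)}{- \frac{387152}{47978} - \frac{248716}{63591}} = \frac{\left(-246 - 245\right) \left(228 - \frac{10}{9}\right)}{\left(-387152\right) \frac{1}{47978} - \frac{248716}{63591}} = \frac{\left(-491\right) \left(228 - \frac{10}{9}\right)}{- \frac{193576}{23989} - \frac{248716}{63591}} = \frac{\left(-491\right) \frac{2042}{9}}{- \frac{18276139540}{1525484499}} = \left(- \frac{1002622}{9}\right) \left(- \frac{1525484499}{18276139540}\right) = \frac{254914053226063}{27414209310}$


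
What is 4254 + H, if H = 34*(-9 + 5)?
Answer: 4118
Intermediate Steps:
H = -136 (H = 34*(-4) = -136)
4254 + H = 4254 - 136 = 4118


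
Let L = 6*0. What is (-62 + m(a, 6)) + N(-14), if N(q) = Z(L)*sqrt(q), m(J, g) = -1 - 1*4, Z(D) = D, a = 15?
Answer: -67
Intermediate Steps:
L = 0
m(J, g) = -5 (m(J, g) = -1 - 4 = -5)
N(q) = 0 (N(q) = 0*sqrt(q) = 0)
(-62 + m(a, 6)) + N(-14) = (-62 - 5) + 0 = -67 + 0 = -67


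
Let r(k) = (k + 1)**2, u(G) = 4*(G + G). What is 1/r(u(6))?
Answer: 1/2401 ≈ 0.00041649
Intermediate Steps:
u(G) = 8*G (u(G) = 4*(2*G) = 8*G)
r(k) = (1 + k)**2
1/r(u(6)) = 1/((1 + 8*6)**2) = 1/((1 + 48)**2) = 1/(49**2) = 1/2401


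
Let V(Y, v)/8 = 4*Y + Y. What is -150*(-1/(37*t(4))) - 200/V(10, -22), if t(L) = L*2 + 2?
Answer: -7/74 ≈ -0.094595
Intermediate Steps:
V(Y, v) = 40*Y (V(Y, v) = 8*(4*Y + Y) = 8*(5*Y) = 40*Y)
t(L) = 2 + 2*L (t(L) = 2*L + 2 = 2 + 2*L)
-150*(-1/(37*t(4))) - 200/V(10, -22) = -150*(-1/(37*(2 + 2*4))) - 200/(40*10) = -150*(-1/(37*(2 + 8))) - 200/400 = -150/((-37*10)) - 200*1/400 = -150/(-370) - ½ = -150*(-1/370) - ½ = 15/37 - ½ = -7/74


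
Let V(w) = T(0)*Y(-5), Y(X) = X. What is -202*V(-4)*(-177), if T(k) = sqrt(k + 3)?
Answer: -178770*sqrt(3) ≈ -3.0964e+5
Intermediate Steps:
T(k) = sqrt(3 + k)
V(w) = -5*sqrt(3) (V(w) = sqrt(3 + 0)*(-5) = sqrt(3)*(-5) = -5*sqrt(3))
-202*V(-4)*(-177) = -(-1010)*sqrt(3)*(-177) = (1010*sqrt(3))*(-177) = -178770*sqrt(3)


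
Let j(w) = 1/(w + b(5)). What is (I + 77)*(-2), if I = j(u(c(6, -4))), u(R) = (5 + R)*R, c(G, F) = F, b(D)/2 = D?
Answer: -463/3 ≈ -154.33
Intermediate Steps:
b(D) = 2*D
u(R) = R*(5 + R)
j(w) = 1/(10 + w) (j(w) = 1/(w + 2*5) = 1/(w + 10) = 1/(10 + w))
I = ⅙ (I = 1/(10 - 4*(5 - 4)) = 1/(10 - 4*1) = 1/(10 - 4) = 1/6 = ⅙ ≈ 0.16667)
(I + 77)*(-2) = (⅙ + 77)*(-2) = (463/6)*(-2) = -463/3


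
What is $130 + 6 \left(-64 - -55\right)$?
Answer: $76$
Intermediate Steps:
$130 + 6 \left(-64 - -55\right) = 130 + 6 \left(-64 + 55\right) = 130 + 6 \left(-9\right) = 130 - 54 = 76$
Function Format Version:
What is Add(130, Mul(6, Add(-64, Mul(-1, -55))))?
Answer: 76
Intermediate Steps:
Add(130, Mul(6, Add(-64, Mul(-1, -55)))) = Add(130, Mul(6, Add(-64, 55))) = Add(130, Mul(6, -9)) = Add(130, -54) = 76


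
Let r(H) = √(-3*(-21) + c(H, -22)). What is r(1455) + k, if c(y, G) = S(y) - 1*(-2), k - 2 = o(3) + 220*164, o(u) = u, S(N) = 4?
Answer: 36085 + √69 ≈ 36093.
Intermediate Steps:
k = 36085 (k = 2 + (3 + 220*164) = 2 + (3 + 36080) = 2 + 36083 = 36085)
c(y, G) = 6 (c(y, G) = 4 - 1*(-2) = 4 + 2 = 6)
r(H) = √69 (r(H) = √(-3*(-21) + 6) = √(63 + 6) = √69)
r(1455) + k = √69 + 36085 = 36085 + √69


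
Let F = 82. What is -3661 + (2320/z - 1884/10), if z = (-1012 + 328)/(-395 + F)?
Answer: -2383537/855 ≈ -2787.8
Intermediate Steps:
z = 684/313 (z = (-1012 + 328)/(-395 + 82) = -684/(-313) = -684*(-1/313) = 684/313 ≈ 2.1853)
-3661 + (2320/z - 1884/10) = -3661 + (2320/(684/313) - 1884/10) = -3661 + (2320*(313/684) - 1884*1/10) = -3661 + (181540/171 - 942/5) = -3661 + 746618/855 = -2383537/855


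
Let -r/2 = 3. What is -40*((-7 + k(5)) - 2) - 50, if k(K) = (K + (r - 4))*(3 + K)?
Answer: 1910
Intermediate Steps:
r = -6 (r = -2*3 = -6)
k(K) = (-10 + K)*(3 + K) (k(K) = (K + (-6 - 4))*(3 + K) = (K - 10)*(3 + K) = (-10 + K)*(3 + K))
-40*((-7 + k(5)) - 2) - 50 = -40*((-7 + (-30 + 5² - 7*5)) - 2) - 50 = -40*((-7 + (-30 + 25 - 35)) - 2) - 50 = -40*((-7 - 40) - 2) - 50 = -40*(-47 - 2) - 50 = -40*(-49) - 50 = 1960 - 50 = 1910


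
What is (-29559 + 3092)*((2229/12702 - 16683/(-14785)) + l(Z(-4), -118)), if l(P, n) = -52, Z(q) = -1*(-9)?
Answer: 83994686707001/62599690 ≈ 1.3418e+6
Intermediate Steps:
Z(q) = 9
(-29559 + 3092)*((2229/12702 - 16683/(-14785)) + l(Z(-4), -118)) = (-29559 + 3092)*((2229/12702 - 16683/(-14785)) - 52) = -26467*((2229*(1/12702) - 16683*(-1/14785)) - 52) = -26467*((743/4234 + 16683/14785) - 52) = -26467*(81621077/62599690 - 52) = -26467*(-3173562803/62599690) = 83994686707001/62599690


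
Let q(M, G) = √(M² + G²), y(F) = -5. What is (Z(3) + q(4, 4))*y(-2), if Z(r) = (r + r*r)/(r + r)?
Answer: -10 - 20*√2 ≈ -38.284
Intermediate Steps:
q(M, G) = √(G² + M²)
Z(r) = (r + r²)/(2*r) (Z(r) = (r + r²)/((2*r)) = (r + r²)*(1/(2*r)) = (r + r²)/(2*r))
(Z(3) + q(4, 4))*y(-2) = ((½ + (½)*3) + √(4² + 4²))*(-5) = ((½ + 3/2) + √(16 + 16))*(-5) = (2 + √32)*(-5) = (2 + 4*√2)*(-5) = -10 - 20*√2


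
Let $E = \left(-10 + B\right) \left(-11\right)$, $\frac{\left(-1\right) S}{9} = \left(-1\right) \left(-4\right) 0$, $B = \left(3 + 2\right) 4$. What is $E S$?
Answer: $0$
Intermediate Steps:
$B = 20$ ($B = 5 \cdot 4 = 20$)
$S = 0$ ($S = - 9 \left(-1\right) \left(-4\right) 0 = - 9 \cdot 4 \cdot 0 = \left(-9\right) 0 = 0$)
$E = -110$ ($E = \left(-10 + 20\right) \left(-11\right) = 10 \left(-11\right) = -110$)
$E S = \left(-110\right) 0 = 0$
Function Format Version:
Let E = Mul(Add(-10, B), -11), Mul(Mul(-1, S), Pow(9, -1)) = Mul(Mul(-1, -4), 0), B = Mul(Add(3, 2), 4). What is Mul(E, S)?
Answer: 0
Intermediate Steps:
B = 20 (B = Mul(5, 4) = 20)
S = 0 (S = Mul(-9, Mul(Mul(-1, -4), 0)) = Mul(-9, Mul(4, 0)) = Mul(-9, 0) = 0)
E = -110 (E = Mul(Add(-10, 20), -11) = Mul(10, -11) = -110)
Mul(E, S) = Mul(-110, 0) = 0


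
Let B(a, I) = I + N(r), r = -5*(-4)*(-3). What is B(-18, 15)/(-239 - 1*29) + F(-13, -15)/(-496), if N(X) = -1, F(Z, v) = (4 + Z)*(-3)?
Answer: -3545/33232 ≈ -0.10667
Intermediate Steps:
r = -60 (r = 20*(-3) = -60)
F(Z, v) = -12 - 3*Z
B(a, I) = -1 + I (B(a, I) = I - 1 = -1 + I)
B(-18, 15)/(-239 - 1*29) + F(-13, -15)/(-496) = (-1 + 15)/(-239 - 1*29) + (-12 - 3*(-13))/(-496) = 14/(-239 - 29) + (-12 + 39)*(-1/496) = 14/(-268) + 27*(-1/496) = 14*(-1/268) - 27/496 = -7/134 - 27/496 = -3545/33232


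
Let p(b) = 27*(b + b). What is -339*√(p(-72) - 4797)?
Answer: -1017*I*√965 ≈ -31593.0*I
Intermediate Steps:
p(b) = 54*b (p(b) = 27*(2*b) = 54*b)
-339*√(p(-72) - 4797) = -339*√(54*(-72) - 4797) = -339*√(-3888 - 4797) = -1017*I*√965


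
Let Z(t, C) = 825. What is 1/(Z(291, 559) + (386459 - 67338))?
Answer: 1/319946 ≈ 3.1255e-6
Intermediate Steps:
1/(Z(291, 559) + (386459 - 67338)) = 1/(825 + (386459 - 67338)) = 1/(825 + 319121) = 1/319946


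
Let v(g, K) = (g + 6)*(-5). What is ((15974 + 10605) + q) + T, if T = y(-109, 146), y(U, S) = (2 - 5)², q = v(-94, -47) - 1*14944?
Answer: 12084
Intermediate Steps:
v(g, K) = -30 - 5*g (v(g, K) = (6 + g)*(-5) = -30 - 5*g)
q = -14504 (q = (-30 - 5*(-94)) - 1*14944 = (-30 + 470) - 14944 = 440 - 14944 = -14504)
y(U, S) = 9 (y(U, S) = (-3)² = 9)
T = 9
((15974 + 10605) + q) + T = ((15974 + 10605) - 14504) + 9 = (26579 - 14504) + 9 = 12075 + 9 = 12084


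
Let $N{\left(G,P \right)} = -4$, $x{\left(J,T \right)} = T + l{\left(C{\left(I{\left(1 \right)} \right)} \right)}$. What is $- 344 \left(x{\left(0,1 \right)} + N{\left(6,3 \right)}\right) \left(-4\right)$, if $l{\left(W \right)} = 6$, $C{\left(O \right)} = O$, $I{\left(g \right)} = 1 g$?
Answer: $4128$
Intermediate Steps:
$I{\left(g \right)} = g$
$x{\left(J,T \right)} = 6 + T$ ($x{\left(J,T \right)} = T + 6 = 6 + T$)
$- 344 \left(x{\left(0,1 \right)} + N{\left(6,3 \right)}\right) \left(-4\right) = - 344 \left(\left(6 + 1\right) - 4\right) \left(-4\right) = - 344 \left(7 - 4\right) \left(-4\right) = - 344 \cdot 3 \left(-4\right) = \left(-344\right) \left(-12\right) = 4128$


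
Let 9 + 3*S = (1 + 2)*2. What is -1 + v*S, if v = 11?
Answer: -12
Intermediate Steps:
S = -1 (S = -3 + ((1 + 2)*2)/3 = -3 + (3*2)/3 = -3 + (1/3)*6 = -3 + 2 = -1)
-1 + v*S = -1 + 11*(-1) = -1 - 11 = -12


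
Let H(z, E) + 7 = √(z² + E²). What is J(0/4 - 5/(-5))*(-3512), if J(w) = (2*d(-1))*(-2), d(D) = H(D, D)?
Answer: -98336 + 14048*√2 ≈ -78469.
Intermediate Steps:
H(z, E) = -7 + √(E² + z²) (H(z, E) = -7 + √(z² + E²) = -7 + √(E² + z²))
d(D) = -7 + √2*√(D²) (d(D) = -7 + √(D² + D²) = -7 + √(2*D²) = -7 + √2*√(D²))
J(w) = 28 - 4*√2 (J(w) = (2*(-7 + √2*√((-1)²)))*(-2) = (2*(-7 + √2*√1))*(-2) = (2*(-7 + √2*1))*(-2) = (2*(-7 + √2))*(-2) = (-14 + 2*√2)*(-2) = 28 - 4*√2)
J(0/4 - 5/(-5))*(-3512) = (28 - 4*√2)*(-3512) = -98336 + 14048*√2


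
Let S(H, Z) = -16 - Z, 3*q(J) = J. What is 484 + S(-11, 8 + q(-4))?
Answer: 1384/3 ≈ 461.33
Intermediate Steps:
q(J) = J/3
484 + S(-11, 8 + q(-4)) = 484 + (-16 - (8 + (⅓)*(-4))) = 484 + (-16 - (8 - 4/3)) = 484 + (-16 - 1*20/3) = 484 + (-16 - 20/3) = 484 - 68/3 = 1384/3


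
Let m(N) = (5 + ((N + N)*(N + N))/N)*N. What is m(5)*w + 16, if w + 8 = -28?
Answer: -4484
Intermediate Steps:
w = -36 (w = -8 - 28 = -36)
m(N) = N*(5 + 4*N) (m(N) = (5 + ((2*N)*(2*N))/N)*N = (5 + (4*N²)/N)*N = (5 + 4*N)*N = N*(5 + 4*N))
m(5)*w + 16 = (5*(5 + 4*5))*(-36) + 16 = (5*(5 + 20))*(-36) + 16 = (5*25)*(-36) + 16 = 125*(-36) + 16 = -4500 + 16 = -4484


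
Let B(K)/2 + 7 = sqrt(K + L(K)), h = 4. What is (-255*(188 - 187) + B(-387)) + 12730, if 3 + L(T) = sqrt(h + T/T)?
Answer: 12461 + 2*sqrt(-390 + sqrt(5)) ≈ 12461.0 + 39.383*I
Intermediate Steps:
L(T) = -3 + sqrt(5) (L(T) = -3 + sqrt(4 + T/T) = -3 + sqrt(4 + 1) = -3 + sqrt(5))
B(K) = -14 + 2*sqrt(-3 + K + sqrt(5)) (B(K) = -14 + 2*sqrt(K + (-3 + sqrt(5))) = -14 + 2*sqrt(-3 + K + sqrt(5)))
(-255*(188 - 187) + B(-387)) + 12730 = (-255*(188 - 187) + (-14 + 2*sqrt(-3 - 387 + sqrt(5)))) + 12730 = (-255*1 + (-14 + 2*sqrt(-390 + sqrt(5)))) + 12730 = (-255 + (-14 + 2*sqrt(-390 + sqrt(5)))) + 12730 = (-269 + 2*sqrt(-390 + sqrt(5))) + 12730 = 12461 + 2*sqrt(-390 + sqrt(5))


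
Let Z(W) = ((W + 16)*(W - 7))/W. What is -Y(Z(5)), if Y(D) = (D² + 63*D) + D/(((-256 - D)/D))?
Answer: 7101864/15475 ≈ 458.92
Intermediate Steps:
Z(W) = (-7 + W)*(16 + W)/W (Z(W) = ((16 + W)*(-7 + W))/W = ((-7 + W)*(16 + W))/W = (-7 + W)*(16 + W)/W)
Y(D) = D² + 63*D + D²/(-256 - D) (Y(D) = (D² + 63*D) + D/(((-256 - D)/D)) = (D² + 63*D) + D*(D/(-256 - D)) = (D² + 63*D) + D²/(-256 - D) = D² + 63*D + D²/(-256 - D))
-Y(Z(5)) = -(9 + 5 - 112/5)*(16128 + (9 + 5 - 112/5)² + 318*(9 + 5 - 112/5))/(256 + (9 + 5 - 112/5)) = -(-42)*(16128 + (-42/5)² + 318*(-42/5))/(5*(256 - 42/5)) = -(-42)*(16128 + 1764/25 - 13356/5)/(5*1238/5) = -(-42)*5*338184/(5*1238*25) = -1*(-7101864/15475) = 7101864/15475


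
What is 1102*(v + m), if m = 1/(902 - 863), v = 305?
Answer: 13109392/39 ≈ 3.3614e+5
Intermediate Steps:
m = 1/39 ≈ 0.025641
1102*(v + m) = 1102*(305 + 1/39) = 1102*(11896/39) = 13109392/39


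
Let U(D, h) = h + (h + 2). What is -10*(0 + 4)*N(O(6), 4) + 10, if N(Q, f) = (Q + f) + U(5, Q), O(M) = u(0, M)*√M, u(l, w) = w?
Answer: -230 - 720*√6 ≈ -1993.6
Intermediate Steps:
U(D, h) = 2 + 2*h (U(D, h) = h + (2 + h) = 2 + 2*h)
O(M) = M^(3/2) (O(M) = M*√M = M^(3/2))
N(Q, f) = 2 + f + 3*Q (N(Q, f) = (Q + f) + (2 + 2*Q) = 2 + f + 3*Q)
-10*(0 + 4)*N(O(6), 4) + 10 = -10*(0 + 4)*(2 + 4 + 3*6^(3/2)) + 10 = -40*(2 + 4 + 3*(6*√6)) + 10 = -40*(2 + 4 + 18*√6) + 10 = -40*(6 + 18*√6) + 10 = -10*(24 + 72*√6) + 10 = (-240 - 720*√6) + 10 = -230 - 720*√6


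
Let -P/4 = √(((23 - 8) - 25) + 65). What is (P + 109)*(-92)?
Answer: -10028 + 368*√55 ≈ -7298.8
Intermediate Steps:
P = -4*√55 (P = -4*√(((23 - 8) - 25) + 65) = -4*√((15 - 25) + 65) = -4*√(-10 + 65) = -4*√55 ≈ -29.665)
(P + 109)*(-92) = (-4*√55 + 109)*(-92) = (109 - 4*√55)*(-92) = -10028 + 368*√55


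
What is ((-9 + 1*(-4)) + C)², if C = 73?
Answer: 3600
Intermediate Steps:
((-9 + 1*(-4)) + C)² = ((-9 + 1*(-4)) + 73)² = ((-9 - 4) + 73)² = (-13 + 73)² = 60² = 3600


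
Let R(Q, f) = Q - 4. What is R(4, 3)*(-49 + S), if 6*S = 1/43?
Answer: 0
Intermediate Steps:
R(Q, f) = -4 + Q
S = 1/258 (S = (⅙)/43 = (⅙)*(1/43) = 1/258 ≈ 0.0038760)
R(4, 3)*(-49 + S) = (-4 + 4)*(-49 + 1/258) = 0*(-12641/258) = 0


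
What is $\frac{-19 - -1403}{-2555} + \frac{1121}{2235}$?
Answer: $- \frac{45817}{1142085} \approx -0.040117$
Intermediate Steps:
$\frac{-19 - -1403}{-2555} + \frac{1121}{2235} = \left(-19 + 1403\right) \left(- \frac{1}{2555}\right) + 1121 \cdot \frac{1}{2235} = 1384 \left(- \frac{1}{2555}\right) + \frac{1121}{2235} = - \frac{1384}{2555} + \frac{1121}{2235} = - \frac{45817}{1142085}$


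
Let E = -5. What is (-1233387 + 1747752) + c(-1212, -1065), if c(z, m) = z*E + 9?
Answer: 520434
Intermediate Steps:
c(z, m) = 9 - 5*z (c(z, m) = z*(-5) + 9 = -5*z + 9 = 9 - 5*z)
(-1233387 + 1747752) + c(-1212, -1065) = (-1233387 + 1747752) + (9 - 5*(-1212)) = 514365 + (9 + 6060) = 514365 + 6069 = 520434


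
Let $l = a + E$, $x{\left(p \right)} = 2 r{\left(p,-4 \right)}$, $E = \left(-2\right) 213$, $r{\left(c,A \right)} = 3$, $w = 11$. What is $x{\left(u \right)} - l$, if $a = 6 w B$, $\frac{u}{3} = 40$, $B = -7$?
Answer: $894$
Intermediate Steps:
$u = 120$ ($u = 3 \cdot 40 = 120$)
$a = -462$ ($a = 6 \cdot 11 \left(-7\right) = 66 \left(-7\right) = -462$)
$E = -426$
$x{\left(p \right)} = 6$ ($x{\left(p \right)} = 2 \cdot 3 = 6$)
$l = -888$ ($l = -462 - 426 = -888$)
$x{\left(u \right)} - l = 6 - -888 = 6 + 888 = 894$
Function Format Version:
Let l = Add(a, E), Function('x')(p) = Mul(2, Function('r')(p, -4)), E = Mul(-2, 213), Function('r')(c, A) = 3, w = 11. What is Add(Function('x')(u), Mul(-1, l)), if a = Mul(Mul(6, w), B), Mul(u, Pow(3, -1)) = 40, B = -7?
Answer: 894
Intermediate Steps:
u = 120 (u = Mul(3, 40) = 120)
a = -462 (a = Mul(Mul(6, 11), -7) = Mul(66, -7) = -462)
E = -426
Function('x')(p) = 6 (Function('x')(p) = Mul(2, 3) = 6)
l = -888 (l = Add(-462, -426) = -888)
Add(Function('x')(u), Mul(-1, l)) = Add(6, Mul(-1, -888)) = Add(6, 888) = 894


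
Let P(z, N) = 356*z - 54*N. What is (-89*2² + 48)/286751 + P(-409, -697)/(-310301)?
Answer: 30863785758/88979122051 ≈ 0.34687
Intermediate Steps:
P(z, N) = -54*N + 356*z
(-89*2² + 48)/286751 + P(-409, -697)/(-310301) = (-89*2² + 48)/286751 + (-54*(-697) + 356*(-409))/(-310301) = (-89*4 + 48)*(1/286751) + (37638 - 145604)*(-1/310301) = (-356 + 48)*(1/286751) - 107966*(-1/310301) = -308*1/286751 + 107966/310301 = -308/286751 + 107966/310301 = 30863785758/88979122051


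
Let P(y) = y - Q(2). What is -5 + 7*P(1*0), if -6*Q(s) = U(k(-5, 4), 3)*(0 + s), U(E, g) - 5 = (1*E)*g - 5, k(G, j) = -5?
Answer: -40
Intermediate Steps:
U(E, g) = E*g (U(E, g) = 5 + ((1*E)*g - 5) = 5 + (E*g - 5) = 5 + (-5 + E*g) = E*g)
Q(s) = 5*s/2 (Q(s) = -(-5*3)*(0 + s)/6 = -(-5)*s/2 = 5*s/2)
P(y) = -5 + y (P(y) = y - 5*2/2 = y - 1*5 = y - 5 = -5 + y)
-5 + 7*P(1*0) = -5 + 7*(-5 + 1*0) = -5 + 7*(-5 + 0) = -5 + 7*(-5) = -5 - 35 = -40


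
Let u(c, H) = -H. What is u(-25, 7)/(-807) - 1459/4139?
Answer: -1148440/3340173 ≈ -0.34383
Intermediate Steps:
u(-25, 7)/(-807) - 1459/4139 = -1*7/(-807) - 1459/4139 = -7*(-1/807) - 1459*1/4139 = 7/807 - 1459/4139 = -1148440/3340173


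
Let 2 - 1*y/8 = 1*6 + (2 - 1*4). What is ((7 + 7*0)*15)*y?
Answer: -1680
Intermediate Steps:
y = -16 (y = 16 - 8*(1*6 + (2 - 1*4)) = 16 - 8*(6 + (2 - 4)) = 16 - 8*(6 - 2) = 16 - 8*4 = 16 - 32 = -16)
((7 + 7*0)*15)*y = ((7 + 7*0)*15)*(-16) = ((7 + 0)*15)*(-16) = (7*15)*(-16) = 105*(-16) = -1680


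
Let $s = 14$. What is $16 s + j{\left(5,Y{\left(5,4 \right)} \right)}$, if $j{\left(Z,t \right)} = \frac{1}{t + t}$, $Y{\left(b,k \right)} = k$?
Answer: $\frac{1793}{8} \approx 224.13$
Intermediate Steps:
$j{\left(Z,t \right)} = \frac{1}{2 t}$
$16 s + j{\left(5,Y{\left(5,4 \right)} \right)} = 16 \cdot 14 + \frac{1}{2 \cdot 4} = 224 + \frac{1}{2} \cdot \frac{1}{4} = 224 + \frac{1}{8} = \frac{1793}{8}$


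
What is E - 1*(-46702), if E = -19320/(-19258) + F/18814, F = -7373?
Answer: 8460645348835/181160006 ≈ 46703.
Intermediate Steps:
E = 110748623/181160006 (E = -19320/(-19258) - 7373/18814 = -19320*(-1/19258) - 7373*1/18814 = 9660/9629 - 7373/18814 = 110748623/181160006 ≈ 0.61133)
E - 1*(-46702) = 110748623/181160006 - 1*(-46702) = 110748623/181160006 + 46702 = 8460645348835/181160006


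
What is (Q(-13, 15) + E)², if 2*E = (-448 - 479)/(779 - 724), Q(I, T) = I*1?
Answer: 5555449/12100 ≈ 459.13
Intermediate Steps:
Q(I, T) = I
E = -927/110 (E = ((-448 - 479)/(779 - 724))/2 = (-927/55)/2 = (-927*1/55)/2 = (½)*(-927/55) = -927/110 ≈ -8.4273)
(Q(-13, 15) + E)² = (-13 - 927/110)² = (-2357/110)² = 5555449/12100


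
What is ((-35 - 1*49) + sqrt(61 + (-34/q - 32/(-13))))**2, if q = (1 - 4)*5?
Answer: (16380 - sqrt(2499315))**2/38025 ≈ 5759.7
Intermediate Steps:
q = -15 (q = -3*5 = -15)
((-35 - 1*49) + sqrt(61 + (-34/q - 32/(-13))))**2 = ((-35 - 1*49) + sqrt(61 + (-34/(-15) - 32/(-13))))**2 = ((-35 - 49) + sqrt(61 + (-34*(-1/15) - 32*(-1/13))))**2 = (-84 + sqrt(61 + (34/15 + 32/13)))**2 = (-84 + sqrt(61 + 922/195))**2 = (-84 + sqrt(12817/195))**2 = (-84 + sqrt(2499315)/195)**2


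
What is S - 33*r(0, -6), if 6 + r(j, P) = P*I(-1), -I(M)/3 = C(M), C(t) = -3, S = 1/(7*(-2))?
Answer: 27719/14 ≈ 1979.9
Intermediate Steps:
S = -1/14 (S = 1/(-14) = -1/14 ≈ -0.071429)
I(M) = 9 (I(M) = -3*(-3) = 9)
r(j, P) = -6 + 9*P (r(j, P) = -6 + P*9 = -6 + 9*P)
S - 33*r(0, -6) = -1/14 - 33*(-6 + 9*(-6)) = -1/14 - 33*(-6 - 54) = -1/14 - 33*(-60) = -1/14 + 1980 = 27719/14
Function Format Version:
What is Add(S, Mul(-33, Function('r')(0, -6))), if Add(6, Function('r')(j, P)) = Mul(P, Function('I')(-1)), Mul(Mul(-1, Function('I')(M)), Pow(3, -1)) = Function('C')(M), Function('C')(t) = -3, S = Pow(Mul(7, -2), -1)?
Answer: Rational(27719, 14) ≈ 1979.9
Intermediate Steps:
S = Rational(-1, 14) (S = Pow(-14, -1) = Rational(-1, 14) ≈ -0.071429)
Function('I')(M) = 9 (Function('I')(M) = Mul(-3, -3) = 9)
Function('r')(j, P) = Add(-6, Mul(9, P)) (Function('r')(j, P) = Add(-6, Mul(P, 9)) = Add(-6, Mul(9, P)))
Add(S, Mul(-33, Function('r')(0, -6))) = Add(Rational(-1, 14), Mul(-33, Add(-6, Mul(9, -6)))) = Add(Rational(-1, 14), Mul(-33, Add(-6, -54))) = Add(Rational(-1, 14), Mul(-33, -60)) = Add(Rational(-1, 14), 1980) = Rational(27719, 14)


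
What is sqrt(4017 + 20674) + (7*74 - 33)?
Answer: 485 + sqrt(24691) ≈ 642.13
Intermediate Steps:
sqrt(4017 + 20674) + (7*74 - 33) = sqrt(24691) + (518 - 33) = sqrt(24691) + 485 = 485 + sqrt(24691)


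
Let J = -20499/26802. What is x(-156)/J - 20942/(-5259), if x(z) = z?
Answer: 7472586022/35934747 ≈ 207.95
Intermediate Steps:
J = -6833/8934 (J = -20499*1/26802 = -6833/8934 ≈ -0.76483)
x(-156)/J - 20942/(-5259) = -156/(-6833/8934) - 20942/(-5259) = -156*(-8934/6833) - 20942*(-1/5259) = 1393704/6833 + 20942/5259 = 7472586022/35934747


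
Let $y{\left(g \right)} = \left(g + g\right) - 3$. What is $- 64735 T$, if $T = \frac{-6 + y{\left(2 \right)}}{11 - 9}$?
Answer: $\frac{323675}{2} \approx 1.6184 \cdot 10^{5}$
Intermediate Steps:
$y{\left(g \right)} = -3 + 2 g$ ($y{\left(g \right)} = 2 g - 3 = -3 + 2 g$)
$T = - \frac{5}{2}$ ($T = \frac{-6 + \left(-3 + 2 \cdot 2\right)}{11 - 9} = \frac{-6 + \left(-3 + 4\right)}{2} = \left(-6 + 1\right) \frac{1}{2} = \left(-5\right) \frac{1}{2} = - \frac{5}{2} \approx -2.5$)
$- 64735 T = \left(-64735\right) \left(- \frac{5}{2}\right) = \frac{323675}{2}$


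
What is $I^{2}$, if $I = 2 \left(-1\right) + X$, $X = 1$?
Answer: $1$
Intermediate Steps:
$I = -1$ ($I = 2 \left(-1\right) + 1 = -2 + 1 = -1$)
$I^{2} = \left(-1\right)^{2} = 1$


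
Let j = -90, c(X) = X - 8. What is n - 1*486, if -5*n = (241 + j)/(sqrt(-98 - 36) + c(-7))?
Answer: -174021/359 + 151*I*sqrt(134)/1795 ≈ -484.74 + 0.97379*I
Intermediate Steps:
c(X) = -8 + X
n = -151/(5*(-15 + I*sqrt(134))) (n = -(241 - 90)/(5*(sqrt(-98 - 36) + (-8 - 7))) = -151/(5*(sqrt(-134) - 15)) = -151/(5*(I*sqrt(134) - 15)) = -151/(5*(-15 + I*sqrt(134))) ≈ 1.2618 + 0.97379*I)
n - 1*486 = (453/359 + 151*I*sqrt(134)/1795) - 1*486 = (453/359 + 151*I*sqrt(134)/1795) - 486 = -174021/359 + 151*I*sqrt(134)/1795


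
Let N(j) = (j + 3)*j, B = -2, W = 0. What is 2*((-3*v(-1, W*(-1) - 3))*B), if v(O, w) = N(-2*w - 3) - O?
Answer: 228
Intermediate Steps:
N(j) = j*(3 + j) (N(j) = (3 + j)*j = j*(3 + j))
v(O, w) = -O - 2*w*(-3 - 2*w) (v(O, w) = (-2*w - 3)*(3 + (-2*w - 3)) - O = (-3 - 2*w)*(3 + (-3 - 2*w)) - O = (-3 - 2*w)*(-2*w) - O = -2*w*(-3 - 2*w) - O = -O - 2*w*(-3 - 2*w))
2*((-3*v(-1, W*(-1) - 3))*B) = 2*(-3*(-1*(-1) + 2*(0*(-1) - 3)*(3 + 2*(0*(-1) - 3)))*(-2)) = 2*(-3*(1 + 2*(0 - 3)*(3 + 2*(0 - 3)))*(-2)) = 2*(-3*(1 + 2*(-3)*(3 + 2*(-3)))*(-2)) = 2*(-3*(1 + 2*(-3)*(3 - 6))*(-2)) = 2*(-3*(1 + 2*(-3)*(-3))*(-2)) = 2*(-3*(1 + 18)*(-2)) = 2*(-3*19*(-2)) = 2*(-57*(-2)) = 2*114 = 228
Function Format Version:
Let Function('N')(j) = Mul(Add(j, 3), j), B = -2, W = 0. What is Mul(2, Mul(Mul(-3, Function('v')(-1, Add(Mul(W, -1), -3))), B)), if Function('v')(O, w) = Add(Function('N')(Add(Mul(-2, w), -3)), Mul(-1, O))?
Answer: 228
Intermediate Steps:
Function('N')(j) = Mul(j, Add(3, j)) (Function('N')(j) = Mul(Add(3, j), j) = Mul(j, Add(3, j)))
Function('v')(O, w) = Add(Mul(-1, O), Mul(-2, w, Add(-3, Mul(-2, w)))) (Function('v')(O, w) = Add(Mul(Add(Mul(-2, w), -3), Add(3, Add(Mul(-2, w), -3))), Mul(-1, O)) = Add(Mul(Add(-3, Mul(-2, w)), Add(3, Add(-3, Mul(-2, w)))), Mul(-1, O)) = Add(Mul(Add(-3, Mul(-2, w)), Mul(-2, w)), Mul(-1, O)) = Add(Mul(-2, w, Add(-3, Mul(-2, w))), Mul(-1, O)) = Add(Mul(-1, O), Mul(-2, w, Add(-3, Mul(-2, w)))))
Mul(2, Mul(Mul(-3, Function('v')(-1, Add(Mul(W, -1), -3))), B)) = Mul(2, Mul(Mul(-3, Add(Mul(-1, -1), Mul(2, Add(Mul(0, -1), -3), Add(3, Mul(2, Add(Mul(0, -1), -3)))))), -2)) = Mul(2, Mul(Mul(-3, Add(1, Mul(2, Add(0, -3), Add(3, Mul(2, Add(0, -3)))))), -2)) = Mul(2, Mul(Mul(-3, Add(1, Mul(2, -3, Add(3, Mul(2, -3))))), -2)) = Mul(2, Mul(Mul(-3, Add(1, Mul(2, -3, Add(3, -6)))), -2)) = Mul(2, Mul(Mul(-3, Add(1, Mul(2, -3, -3))), -2)) = Mul(2, Mul(Mul(-3, Add(1, 18)), -2)) = Mul(2, Mul(Mul(-3, 19), -2)) = Mul(2, Mul(-57, -2)) = Mul(2, 114) = 228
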